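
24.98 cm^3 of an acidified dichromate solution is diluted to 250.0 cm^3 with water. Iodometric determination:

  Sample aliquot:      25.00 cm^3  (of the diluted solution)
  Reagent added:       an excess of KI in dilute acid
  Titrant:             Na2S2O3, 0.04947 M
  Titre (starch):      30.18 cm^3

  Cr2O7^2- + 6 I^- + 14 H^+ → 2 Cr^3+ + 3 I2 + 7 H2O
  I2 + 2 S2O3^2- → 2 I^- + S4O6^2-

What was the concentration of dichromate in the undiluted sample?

0.09961 M

n(S2O3^2-) = 0.03018 × 0.04947 = 1.493 × 10^-3 mol
n(I2) = n(S2O3^2-)/2 = 7.465 × 10^-4 mol
From the 1:3 ratio, n(Cr2O7^2-) in the aliquot = 1/3 × 7.465 × 10^-4 = 2.488 × 10^-4 mol
[Cr2O7^2-]_dilute = 2.488 × 10^-4 / 0.02500 = 0.009953 mol/L
[Cr2O7^2-]_original = 0.009953 × 250.0/24.98 = 0.09961 mol/L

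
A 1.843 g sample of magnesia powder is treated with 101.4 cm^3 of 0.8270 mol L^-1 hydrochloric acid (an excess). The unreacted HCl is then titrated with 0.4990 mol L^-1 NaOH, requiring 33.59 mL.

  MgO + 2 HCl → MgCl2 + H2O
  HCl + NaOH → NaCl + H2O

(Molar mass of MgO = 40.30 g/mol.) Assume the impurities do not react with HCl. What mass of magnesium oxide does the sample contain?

1.352 g

n(HCl) added = 0.1014 × 0.8270 = 0.08386 mol
n(NaOH) used in back-titration = 0.03359 × 0.4990 = 0.01676 mol
n(HCl) left over = 0.01676 mol (1:1 ratio)
n(HCl) consumed by analyte = 0.08386 − 0.01676 = 0.06710 mol
From the 1:2 ratio, n(MgO) = 1/2 × 0.06710 = 0.03355 mol
mass of MgO = 0.03355 × 40.30 = 1.352 g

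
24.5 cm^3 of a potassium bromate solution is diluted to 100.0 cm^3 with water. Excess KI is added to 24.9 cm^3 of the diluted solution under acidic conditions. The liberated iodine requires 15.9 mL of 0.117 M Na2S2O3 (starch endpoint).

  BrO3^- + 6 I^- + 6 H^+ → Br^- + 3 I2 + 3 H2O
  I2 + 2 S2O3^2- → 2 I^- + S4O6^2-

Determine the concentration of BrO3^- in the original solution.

0.0508 M

n(S2O3^2-) = 0.0159 × 0.117 = 1.86 × 10^-3 mol
n(I2) = n(S2O3^2-)/2 = 9.30 × 10^-4 mol
From the 1:3 ratio, n(BrO3^-) in the aliquot = 1/3 × 9.30 × 10^-4 = 3.10 × 10^-4 mol
[BrO3^-]_dilute = 3.10 × 10^-4 / 0.0249 = 0.0125 mol/L
[BrO3^-]_original = 0.0125 × 100.0/24.5 = 0.0508 mol/L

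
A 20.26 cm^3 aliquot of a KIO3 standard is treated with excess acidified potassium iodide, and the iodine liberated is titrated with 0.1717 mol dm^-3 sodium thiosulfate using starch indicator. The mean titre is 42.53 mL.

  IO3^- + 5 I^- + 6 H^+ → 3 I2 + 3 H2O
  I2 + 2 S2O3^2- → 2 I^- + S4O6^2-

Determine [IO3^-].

0.06007 mol/L

n(S2O3^2-) = 0.04253 × 0.1717 = 7.302 × 10^-3 mol
n(I2) = n(S2O3^2-)/2 = 3.651 × 10^-3 mol
From the 1:3 ratio, n(IO3^-) in the aliquot = 1/3 × 3.651 × 10^-3 = 1.217 × 10^-3 mol
[IO3^-] = 1.217 × 10^-3 / 0.02026 = 0.06007 mol/L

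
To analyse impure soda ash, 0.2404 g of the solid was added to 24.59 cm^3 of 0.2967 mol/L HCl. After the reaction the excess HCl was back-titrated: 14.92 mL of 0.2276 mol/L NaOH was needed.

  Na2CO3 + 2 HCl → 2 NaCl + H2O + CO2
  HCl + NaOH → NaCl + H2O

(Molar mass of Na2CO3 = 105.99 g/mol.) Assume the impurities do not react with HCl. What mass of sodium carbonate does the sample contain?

n(HCl) added = 0.02459 × 0.2967 = 7.296 × 10^-3 mol
n(NaOH) used in back-titration = 0.01492 × 0.2276 = 3.396 × 10^-3 mol
n(HCl) left over = 3.396 × 10^-3 mol (1:1 ratio)
n(HCl) consumed by analyte = 7.296 × 10^-3 − 3.396 × 10^-3 = 3.900 × 10^-3 mol
From the 1:2 ratio, n(Na2CO3) = 1/2 × 3.900 × 10^-3 = 1.950 × 10^-3 mol
mass of Na2CO3 = 1.950 × 10^-3 × 105.99 = 0.2067 g

0.2067 g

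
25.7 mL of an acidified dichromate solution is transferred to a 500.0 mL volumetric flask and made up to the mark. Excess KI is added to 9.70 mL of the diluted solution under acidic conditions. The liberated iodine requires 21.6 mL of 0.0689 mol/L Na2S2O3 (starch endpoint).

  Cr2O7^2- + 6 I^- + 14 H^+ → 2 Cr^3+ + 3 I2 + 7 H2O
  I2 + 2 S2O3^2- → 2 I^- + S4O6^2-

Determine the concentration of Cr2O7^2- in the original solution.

0.497 mol/L

n(S2O3^2-) = 0.0216 × 0.0689 = 1.49 × 10^-3 mol
n(I2) = n(S2O3^2-)/2 = 7.44 × 10^-4 mol
From the 1:3 ratio, n(Cr2O7^2-) in the aliquot = 1/3 × 7.44 × 10^-4 = 2.48 × 10^-4 mol
[Cr2O7^2-]_dilute = 2.48 × 10^-4 / 0.00970 = 0.0256 mol/L
[Cr2O7^2-]_original = 0.0256 × 500.0/25.7 = 0.497 mol/L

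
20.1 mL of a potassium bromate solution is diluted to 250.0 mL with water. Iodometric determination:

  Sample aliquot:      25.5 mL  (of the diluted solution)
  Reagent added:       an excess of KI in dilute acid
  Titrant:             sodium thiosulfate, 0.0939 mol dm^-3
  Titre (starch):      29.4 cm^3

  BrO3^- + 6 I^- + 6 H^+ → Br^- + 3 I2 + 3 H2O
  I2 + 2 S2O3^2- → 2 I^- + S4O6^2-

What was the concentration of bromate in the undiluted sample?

0.224 mol/L

n(S2O3^2-) = 0.0294 × 0.0939 = 2.76 × 10^-3 mol
n(I2) = n(S2O3^2-)/2 = 1.38 × 10^-3 mol
From the 1:3 ratio, n(BrO3^-) in the aliquot = 1/3 × 1.38 × 10^-3 = 4.60 × 10^-4 mol
[BrO3^-]_dilute = 4.60 × 10^-4 / 0.0255 = 0.0180 mol/L
[BrO3^-]_original = 0.0180 × 250.0/20.1 = 0.224 mol/L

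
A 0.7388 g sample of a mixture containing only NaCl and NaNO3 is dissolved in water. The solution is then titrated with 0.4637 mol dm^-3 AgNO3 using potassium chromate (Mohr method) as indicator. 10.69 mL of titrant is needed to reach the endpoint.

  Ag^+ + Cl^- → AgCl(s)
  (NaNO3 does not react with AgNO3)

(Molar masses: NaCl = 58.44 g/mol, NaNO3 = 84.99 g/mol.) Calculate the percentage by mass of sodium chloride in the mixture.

n(AgNO3) = 0.01069 × 0.4637 = 4.957 × 10^-3 mol
Let x = n(NaCl), y = n(NaNO3).
Titrant: 1x = 4.957 × 10^-3;  mass: 58.44x + 84.99y = 0.7388
Solving, x = 4.957 × 10^-3 mol, y = 5.284 × 10^-3 mol
mass of NaCl = 4.957 × 10^-3 × 58.44 = 0.2897 g
% NaCl = 0.2897 / 0.7388 × 100 = 39.21 %

39.21 %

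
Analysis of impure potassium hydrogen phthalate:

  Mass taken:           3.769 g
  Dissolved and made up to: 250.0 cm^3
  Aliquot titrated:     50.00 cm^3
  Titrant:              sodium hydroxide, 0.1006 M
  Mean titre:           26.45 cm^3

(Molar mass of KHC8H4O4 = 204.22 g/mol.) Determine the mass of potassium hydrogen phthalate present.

2.717 g

KHC8H4O4 + NaOH → KNaC8H4O4 + H2O
n(NaOH) per titration = 0.02645 × 0.1006 = 2.661 × 10^-3 mol
n(KHC8H4O4) in each aliquot = 2.661 × 10^-3 mol (1:1 ratio)
n(KHC8H4O4) in the whole flask = 2.661 × 10^-3 × 250.0/50.00 = 0.01330 mol
mass of KHC8H4O4 = 0.01330 × 204.22 = 2.717 g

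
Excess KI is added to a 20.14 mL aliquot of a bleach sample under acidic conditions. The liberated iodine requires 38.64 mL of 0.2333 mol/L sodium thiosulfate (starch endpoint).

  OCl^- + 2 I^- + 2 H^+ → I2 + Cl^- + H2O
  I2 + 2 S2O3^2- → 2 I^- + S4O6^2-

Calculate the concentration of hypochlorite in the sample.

n(S2O3^2-) = 0.03864 × 0.2333 = 9.015 × 10^-3 mol
n(I2) = n(S2O3^2-)/2 = 4.507 × 10^-3 mol
n(OCl^-) in the aliquot = 4.507 × 10^-3 mol (1:1 ratio)
[OCl^-] = 4.507 × 10^-3 / 0.02014 = 0.2238 mol/L

0.2238 mol/L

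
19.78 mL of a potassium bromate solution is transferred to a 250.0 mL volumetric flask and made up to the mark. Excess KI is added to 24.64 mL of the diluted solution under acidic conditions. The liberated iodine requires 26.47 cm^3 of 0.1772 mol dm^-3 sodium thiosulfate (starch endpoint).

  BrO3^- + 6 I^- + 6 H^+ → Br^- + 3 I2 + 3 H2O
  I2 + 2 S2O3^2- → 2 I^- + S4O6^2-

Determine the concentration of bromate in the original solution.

n(S2O3^2-) = 0.02647 × 0.1772 = 4.690 × 10^-3 mol
n(I2) = n(S2O3^2-)/2 = 2.345 × 10^-3 mol
From the 1:3 ratio, n(BrO3^-) in the aliquot = 1/3 × 2.345 × 10^-3 = 7.817 × 10^-4 mol
[BrO3^-]_dilute = 7.817 × 10^-4 / 0.02464 = 0.03173 mol/L
[BrO3^-]_original = 0.03173 × 250.0/19.78 = 0.4010 mol/L

0.4010 mol/L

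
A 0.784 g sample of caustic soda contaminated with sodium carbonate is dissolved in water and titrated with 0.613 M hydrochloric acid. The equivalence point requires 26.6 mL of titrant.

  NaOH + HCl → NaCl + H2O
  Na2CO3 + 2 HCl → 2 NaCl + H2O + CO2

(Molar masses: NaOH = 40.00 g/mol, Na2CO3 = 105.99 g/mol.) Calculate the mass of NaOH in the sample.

n(HCl) = 0.0266 × 0.613 = 0.0163 mol
Let x = n(NaOH), y = n(Na2CO3).
Titrant: 1x + 2y = 0.0163;  mass: 40.00x + 105.99y = 0.784
Solving, x = 6.17 × 10^-3 mol, y = 5.07 × 10^-3 mol
mass of NaOH = 6.17 × 10^-3 × 40.00 = 0.247 g

0.247 g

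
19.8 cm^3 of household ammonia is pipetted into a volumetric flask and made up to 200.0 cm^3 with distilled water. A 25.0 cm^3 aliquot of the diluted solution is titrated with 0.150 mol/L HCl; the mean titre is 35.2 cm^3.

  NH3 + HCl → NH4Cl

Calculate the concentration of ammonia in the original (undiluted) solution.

2.13 mol/L

n(HCl) = 0.0352 × 0.150 = 5.28 × 10^-3 mol
n(NH3) in the aliquot = 5.28 × 10^-3 mol (1:1 ratio)
[NH3]_dilute = 5.28 × 10^-3 / 0.0250 = 0.211 mol/L
Dilution factor = 200.0 / 19.8 = 10.10
[NH3]_stock = 0.211 × 10.10 = 2.13 mol/L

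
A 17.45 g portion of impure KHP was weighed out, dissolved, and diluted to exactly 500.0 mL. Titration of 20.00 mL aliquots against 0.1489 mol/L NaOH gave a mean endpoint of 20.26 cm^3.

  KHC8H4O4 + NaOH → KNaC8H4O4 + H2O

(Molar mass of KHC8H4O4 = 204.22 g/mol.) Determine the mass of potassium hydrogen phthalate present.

15.40 g

n(NaOH) per titration = 0.02026 × 0.1489 = 3.017 × 10^-3 mol
n(KHC8H4O4) in each aliquot = 3.017 × 10^-3 mol (1:1 ratio)
n(KHC8H4O4) in the whole flask = 3.017 × 10^-3 × 500.0/20.00 = 0.07542 mol
mass of KHC8H4O4 = 0.07542 × 204.22 = 15.40 g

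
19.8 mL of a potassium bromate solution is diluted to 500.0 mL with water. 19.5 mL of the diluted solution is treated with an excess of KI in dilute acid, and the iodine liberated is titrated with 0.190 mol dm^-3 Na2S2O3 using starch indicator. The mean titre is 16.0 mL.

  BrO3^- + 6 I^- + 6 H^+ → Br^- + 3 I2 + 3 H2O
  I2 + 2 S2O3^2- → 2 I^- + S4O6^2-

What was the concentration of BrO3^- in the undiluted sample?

0.656 mol/L

n(S2O3^2-) = 0.0160 × 0.190 = 3.04 × 10^-3 mol
n(I2) = n(S2O3^2-)/2 = 1.52 × 10^-3 mol
From the 1:3 ratio, n(BrO3^-) in the aliquot = 1/3 × 1.52 × 10^-3 = 5.07 × 10^-4 mol
[BrO3^-]_dilute = 5.07 × 10^-4 / 0.0195 = 0.0260 mol/L
[BrO3^-]_original = 0.0260 × 500.0/19.8 = 0.656 mol/L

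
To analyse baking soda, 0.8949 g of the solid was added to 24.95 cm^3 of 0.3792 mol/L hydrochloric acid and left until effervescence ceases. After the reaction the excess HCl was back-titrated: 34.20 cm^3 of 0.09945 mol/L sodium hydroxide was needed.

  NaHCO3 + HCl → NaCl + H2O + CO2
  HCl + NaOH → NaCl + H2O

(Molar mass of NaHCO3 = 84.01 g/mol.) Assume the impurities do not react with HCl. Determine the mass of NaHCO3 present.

0.5091 g

n(HCl) added = 0.02495 × 0.3792 = 9.461 × 10^-3 mol
n(NaOH) used in back-titration = 0.03420 × 0.09945 = 3.401 × 10^-3 mol
n(HCl) left over = 3.401 × 10^-3 mol (1:1 ratio)
n(HCl) consumed by analyte = 9.461 × 10^-3 − 3.401 × 10^-3 = 6.060 × 10^-3 mol
n(NaHCO3) = 6.060 × 10^-3 mol (1:1 ratio)
mass of NaHCO3 = 6.060 × 10^-3 × 84.01 = 0.5091 g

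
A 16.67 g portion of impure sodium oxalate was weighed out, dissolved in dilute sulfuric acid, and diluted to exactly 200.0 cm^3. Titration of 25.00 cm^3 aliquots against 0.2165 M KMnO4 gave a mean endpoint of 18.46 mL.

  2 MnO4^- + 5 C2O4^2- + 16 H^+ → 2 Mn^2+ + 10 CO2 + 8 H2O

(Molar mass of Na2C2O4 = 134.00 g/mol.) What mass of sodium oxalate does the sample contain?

10.71 g

n(KMnO4) per titration = 0.01846 × 0.2165 = 3.997 × 10^-3 mol
From the 5:2 ratio, n(Na2C2O4) in each aliquot = 5/2 × 3.997 × 10^-3 = 9.991 × 10^-3 mol
n(Na2C2O4) in the whole flask = 9.991 × 10^-3 × 200.0/25.00 = 0.07993 mol
mass of Na2C2O4 = 0.07993 × 134.00 = 10.71 g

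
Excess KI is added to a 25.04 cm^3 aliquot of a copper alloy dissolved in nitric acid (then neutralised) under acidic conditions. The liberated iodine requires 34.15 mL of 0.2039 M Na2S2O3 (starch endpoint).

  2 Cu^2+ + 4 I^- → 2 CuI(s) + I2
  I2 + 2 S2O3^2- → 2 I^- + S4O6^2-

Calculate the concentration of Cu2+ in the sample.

n(S2O3^2-) = 0.03415 × 0.2039 = 6.963 × 10^-3 mol
n(I2) = n(S2O3^2-)/2 = 3.482 × 10^-3 mol
From the 2:1 ratio, n(Cu2+) in the aliquot = 2/1 × 3.482 × 10^-3 = 6.963 × 10^-3 mol
[Cu2+] = 6.963 × 10^-3 / 0.02504 = 0.2781 mol/L

0.2781 M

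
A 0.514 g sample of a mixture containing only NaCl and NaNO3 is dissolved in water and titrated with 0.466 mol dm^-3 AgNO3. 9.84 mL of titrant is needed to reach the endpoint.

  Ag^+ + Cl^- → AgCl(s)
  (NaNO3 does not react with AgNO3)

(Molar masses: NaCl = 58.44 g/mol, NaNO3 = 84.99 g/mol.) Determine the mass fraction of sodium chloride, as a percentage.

52.1 %

n(AgNO3) = 0.00984 × 0.466 = 4.59 × 10^-3 mol
Let x = n(NaCl), y = n(NaNO3).
Titrant: 1x = 4.59 × 10^-3;  mass: 58.44x + 84.99y = 0.514
Solving, x = 4.59 × 10^-3 mol, y = 2.89 × 10^-3 mol
mass of NaCl = 4.59 × 10^-3 × 58.44 = 0.268 g
% NaCl = 0.268 / 0.514 × 100 = 52.1 %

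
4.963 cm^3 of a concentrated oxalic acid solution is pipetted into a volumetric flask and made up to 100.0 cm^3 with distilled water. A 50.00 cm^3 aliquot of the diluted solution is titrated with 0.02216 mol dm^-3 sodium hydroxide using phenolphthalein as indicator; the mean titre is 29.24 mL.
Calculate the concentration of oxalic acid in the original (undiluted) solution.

0.1306 mol/L

H2C2O4 + 2 NaOH → Na2C2O4 + 2 H2O
n(NaOH) = 0.02924 × 0.02216 = 6.480 × 10^-4 mol
From the 1:2 ratio, n(H2C2O4) in the aliquot = 1/2 × 6.480 × 10^-4 = 3.240 × 10^-4 mol
[H2C2O4]_dilute = 3.240 × 10^-4 / 0.05000 = 0.006480 mol/L
Dilution factor = 100.0 / 4.963 = 20.15
[H2C2O4]_stock = 0.006480 × 20.15 = 0.1306 mol/L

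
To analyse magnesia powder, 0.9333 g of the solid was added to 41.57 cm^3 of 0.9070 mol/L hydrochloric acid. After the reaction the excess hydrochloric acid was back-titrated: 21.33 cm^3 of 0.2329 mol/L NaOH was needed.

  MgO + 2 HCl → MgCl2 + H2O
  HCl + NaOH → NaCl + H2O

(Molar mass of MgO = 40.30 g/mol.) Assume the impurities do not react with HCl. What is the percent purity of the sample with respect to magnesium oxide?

70.68 %

n(HCl) added = 0.04157 × 0.9070 = 0.03770 mol
n(NaOH) used in back-titration = 0.02133 × 0.2329 = 4.968 × 10^-3 mol
n(HCl) left over = 4.968 × 10^-3 mol (1:1 ratio)
n(HCl) consumed by analyte = 0.03770 − 4.968 × 10^-3 = 0.03274 mol
From the 1:2 ratio, n(MgO) = 1/2 × 0.03274 = 0.01637 mol
mass of MgO = 0.01637 × 40.30 = 0.6596 g
% MgO = 0.6596 / 0.9333 × 100 = 70.68 %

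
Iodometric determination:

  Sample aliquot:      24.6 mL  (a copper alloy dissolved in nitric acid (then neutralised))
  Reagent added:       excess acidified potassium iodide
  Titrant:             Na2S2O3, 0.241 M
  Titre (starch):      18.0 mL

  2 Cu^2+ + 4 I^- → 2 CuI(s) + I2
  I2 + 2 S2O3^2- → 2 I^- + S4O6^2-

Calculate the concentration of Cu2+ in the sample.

0.176 M

n(S2O3^2-) = 0.0180 × 0.241 = 4.34 × 10^-3 mol
n(I2) = n(S2O3^2-)/2 = 2.17 × 10^-3 mol
From the 2:1 ratio, n(Cu2+) in the aliquot = 2/1 × 2.17 × 10^-3 = 4.34 × 10^-3 mol
[Cu2+] = 4.34 × 10^-3 / 0.0246 = 0.176 mol/L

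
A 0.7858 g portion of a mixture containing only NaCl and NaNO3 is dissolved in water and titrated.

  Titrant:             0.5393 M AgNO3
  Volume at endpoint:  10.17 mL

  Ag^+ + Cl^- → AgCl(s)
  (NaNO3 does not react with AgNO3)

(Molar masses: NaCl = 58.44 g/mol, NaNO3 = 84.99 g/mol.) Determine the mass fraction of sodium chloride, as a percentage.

40.79 %

n(AgNO3) = 0.01017 × 0.5393 = 5.485 × 10^-3 mol
Let x = n(NaCl), y = n(NaNO3).
Titrant: 1x = 5.485 × 10^-3;  mass: 58.44x + 84.99y = 0.7858
Solving, x = 5.485 × 10^-3 mol, y = 5.474 × 10^-3 mol
mass of NaCl = 5.485 × 10^-3 × 58.44 = 0.3205 g
% NaCl = 0.3205 / 0.7858 × 100 = 40.79 %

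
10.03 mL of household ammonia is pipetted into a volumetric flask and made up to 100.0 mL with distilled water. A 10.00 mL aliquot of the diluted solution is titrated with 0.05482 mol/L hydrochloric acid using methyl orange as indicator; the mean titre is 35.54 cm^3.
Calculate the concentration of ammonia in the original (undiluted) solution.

1.942 mol/L

NH3 + HCl → NH4Cl
n(HCl) = 0.03554 × 0.05482 = 1.948 × 10^-3 mol
n(NH3) in the aliquot = 1.948 × 10^-3 mol (1:1 ratio)
[NH3]_dilute = 1.948 × 10^-3 / 0.01000 = 0.1948 mol/L
Dilution factor = 100.0 / 10.03 = 9.970
[NH3]_stock = 0.1948 × 9.970 = 1.942 mol/L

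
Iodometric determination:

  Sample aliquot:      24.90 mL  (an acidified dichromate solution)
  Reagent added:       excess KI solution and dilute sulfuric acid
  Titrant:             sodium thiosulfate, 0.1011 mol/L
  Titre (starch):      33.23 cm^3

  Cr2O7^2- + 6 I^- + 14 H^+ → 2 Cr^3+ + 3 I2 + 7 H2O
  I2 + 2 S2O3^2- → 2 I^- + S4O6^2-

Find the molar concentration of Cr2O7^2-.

n(S2O3^2-) = 0.03323 × 0.1011 = 3.360 × 10^-3 mol
n(I2) = n(S2O3^2-)/2 = 1.680 × 10^-3 mol
From the 1:3 ratio, n(Cr2O7^2-) in the aliquot = 1/3 × 1.680 × 10^-3 = 5.599 × 10^-4 mol
[Cr2O7^2-] = 5.599 × 10^-4 / 0.02490 = 0.02249 mol/L

0.02249 mol/L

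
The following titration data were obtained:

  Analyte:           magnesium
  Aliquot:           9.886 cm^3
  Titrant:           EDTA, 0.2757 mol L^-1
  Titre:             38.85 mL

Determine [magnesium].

Mg^2+ + EDTA^4- → [Mg(EDTA)]^2-
n(EDTA) = 0.03885 L × 0.2757 mol/L = 0.01071 mol
n(Mg2+) = 0.01071 mol (1:1 mole ratio)
[Mg2+] = 0.01071 mol / 0.009886 L = 1.083 mol/L

1.083 mol/L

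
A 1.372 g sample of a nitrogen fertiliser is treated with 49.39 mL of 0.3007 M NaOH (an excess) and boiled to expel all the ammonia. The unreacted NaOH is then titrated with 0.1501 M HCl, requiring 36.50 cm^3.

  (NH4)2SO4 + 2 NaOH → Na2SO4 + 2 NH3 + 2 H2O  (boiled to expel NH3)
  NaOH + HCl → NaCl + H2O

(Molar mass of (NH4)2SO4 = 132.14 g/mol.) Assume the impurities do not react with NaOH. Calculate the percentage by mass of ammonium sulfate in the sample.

45.14 %

n(NaOH) added = 0.04939 × 0.3007 = 0.01485 mol
n(HCl) used in back-titration = 0.03650 × 0.1501 = 5.479 × 10^-3 mol
n(NaOH) left over = 5.479 × 10^-3 mol (1:1 ratio)
n(NaOH) consumed by analyte = 0.01485 − 5.479 × 10^-3 = 9.373 × 10^-3 mol
From the 1:2 ratio, n((NH4)2SO4) = 1/2 × 9.373 × 10^-3 = 4.686 × 10^-3 mol
mass of (NH4)2SO4 = 4.686 × 10^-3 × 132.14 = 0.6193 g
% (NH4)2SO4 = 0.6193 / 1.372 × 100 = 45.14 %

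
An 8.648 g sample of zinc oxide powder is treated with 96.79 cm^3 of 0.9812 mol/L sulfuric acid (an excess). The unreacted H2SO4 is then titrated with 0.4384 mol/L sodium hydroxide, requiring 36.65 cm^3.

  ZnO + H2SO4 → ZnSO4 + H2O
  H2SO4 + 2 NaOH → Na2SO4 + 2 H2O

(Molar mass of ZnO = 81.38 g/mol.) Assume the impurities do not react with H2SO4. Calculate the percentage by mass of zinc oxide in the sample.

81.81 %

n(H2SO4) added = 0.09679 × 0.9812 = 0.09497 mol
n(NaOH) used in back-titration = 0.03665 × 0.4384 = 0.01607 mol
From the 1:2 ratio, n(H2SO4) left over = 1/2 × 0.01607 = 8.034 × 10^-3 mol
n(H2SO4) consumed by analyte = 0.09497 − 8.034 × 10^-3 = 0.08694 mol
n(ZnO) = 0.08694 mol (1:1 ratio)
mass of ZnO = 0.08694 × 81.38 = 7.075 g
% ZnO = 7.075 / 8.648 × 100 = 81.81 %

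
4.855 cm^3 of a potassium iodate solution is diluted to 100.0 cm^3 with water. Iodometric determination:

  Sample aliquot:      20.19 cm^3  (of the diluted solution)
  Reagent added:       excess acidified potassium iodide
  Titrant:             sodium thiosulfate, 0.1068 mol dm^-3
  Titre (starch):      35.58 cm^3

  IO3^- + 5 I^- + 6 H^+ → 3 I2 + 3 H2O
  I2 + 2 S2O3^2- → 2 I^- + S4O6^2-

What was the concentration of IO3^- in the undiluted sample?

n(S2O3^2-) = 0.03558 × 0.1068 = 3.800 × 10^-3 mol
n(I2) = n(S2O3^2-)/2 = 1.900 × 10^-3 mol
From the 1:3 ratio, n(IO3^-) in the aliquot = 1/3 × 1.900 × 10^-3 = 6.333 × 10^-4 mol
[IO3^-]_dilute = 6.333 × 10^-4 / 0.02019 = 0.03137 mol/L
[IO3^-]_original = 0.03137 × 100.0/4.855 = 0.6461 mol/L

0.6461 mol/L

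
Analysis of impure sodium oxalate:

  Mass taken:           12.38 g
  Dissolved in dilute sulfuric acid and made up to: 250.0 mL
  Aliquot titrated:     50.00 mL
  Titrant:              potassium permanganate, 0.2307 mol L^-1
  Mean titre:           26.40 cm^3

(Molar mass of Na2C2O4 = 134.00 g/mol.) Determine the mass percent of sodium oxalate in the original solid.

82.40 %

2 MnO4^- + 5 C2O4^2- + 16 H^+ → 2 Mn^2+ + 10 CO2 + 8 H2O
n(KMnO4) per titration = 0.02640 × 0.2307 = 6.090 × 10^-3 mol
From the 5:2 ratio, n(Na2C2O4) in each aliquot = 5/2 × 6.090 × 10^-3 = 0.01523 mol
n(Na2C2O4) in the whole flask = 0.01523 × 250.0/50.00 = 0.07613 mol
mass of Na2C2O4 = 0.07613 × 134.00 = 10.20 g
% Na2C2O4 = 10.20 / 12.38 × 100 = 82.40 %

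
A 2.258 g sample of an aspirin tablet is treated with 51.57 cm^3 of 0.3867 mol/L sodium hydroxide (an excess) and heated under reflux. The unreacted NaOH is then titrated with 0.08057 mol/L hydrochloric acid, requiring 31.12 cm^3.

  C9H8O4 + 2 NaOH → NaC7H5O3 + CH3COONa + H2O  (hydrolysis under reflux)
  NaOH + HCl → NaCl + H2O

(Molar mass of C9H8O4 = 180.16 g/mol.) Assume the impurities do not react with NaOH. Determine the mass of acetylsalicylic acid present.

1.571 g

n(NaOH) added = 0.05157 × 0.3867 = 0.01994 mol
n(HCl) used in back-titration = 0.03112 × 0.08057 = 2.507 × 10^-3 mol
n(NaOH) left over = 2.507 × 10^-3 mol (1:1 ratio)
n(NaOH) consumed by analyte = 0.01994 − 2.507 × 10^-3 = 0.01743 mol
From the 1:2 ratio, n(C9H8O4) = 1/2 × 0.01743 = 8.717 × 10^-3 mol
mass of C9H8O4 = 8.717 × 10^-3 × 180.16 = 1.571 g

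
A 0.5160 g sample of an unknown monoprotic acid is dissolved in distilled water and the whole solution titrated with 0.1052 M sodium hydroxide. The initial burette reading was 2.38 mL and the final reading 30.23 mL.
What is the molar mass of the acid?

176.1 g/mol

n(NaOH) = 0.02785 L × 0.1052 mol/L = 2.930 × 10^-3 mol
n(HA) = 2.930 × 10^-3 mol (1:1 ratio)
M = m / n = 0.5160 g / 2.930 × 10^-3 mol = 176.1 g/mol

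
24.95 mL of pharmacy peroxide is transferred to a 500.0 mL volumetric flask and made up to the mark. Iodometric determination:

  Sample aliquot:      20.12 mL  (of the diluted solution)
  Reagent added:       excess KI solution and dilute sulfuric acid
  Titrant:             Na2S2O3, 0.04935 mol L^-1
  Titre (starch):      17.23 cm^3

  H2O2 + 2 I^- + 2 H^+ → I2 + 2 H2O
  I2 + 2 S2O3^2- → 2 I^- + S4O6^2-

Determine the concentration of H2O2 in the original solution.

n(S2O3^2-) = 0.01723 × 0.04935 = 8.503 × 10^-4 mol
n(I2) = n(S2O3^2-)/2 = 4.252 × 10^-4 mol
n(H2O2) in the aliquot = 4.252 × 10^-4 mol (1:1 ratio)
[H2O2]_dilute = 4.252 × 10^-4 / 0.02012 = 0.02113 mol/L
[H2O2]_original = 0.02113 × 500.0/24.95 = 0.4235 mol/L

0.4235 mol/L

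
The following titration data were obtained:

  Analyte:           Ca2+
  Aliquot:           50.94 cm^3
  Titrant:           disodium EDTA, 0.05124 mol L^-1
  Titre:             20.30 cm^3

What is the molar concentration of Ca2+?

0.02042 mol/L

Ca^2+ + EDTA^4- → [Ca(EDTA)]^2-
n(EDTA) = 0.02030 L × 0.05124 mol/L = 1.040 × 10^-3 mol
n(Ca2+) = 1.040 × 10^-3 mol (1:1 mole ratio)
[Ca2+] = 1.040 × 10^-3 mol / 0.05094 L = 0.02042 mol/L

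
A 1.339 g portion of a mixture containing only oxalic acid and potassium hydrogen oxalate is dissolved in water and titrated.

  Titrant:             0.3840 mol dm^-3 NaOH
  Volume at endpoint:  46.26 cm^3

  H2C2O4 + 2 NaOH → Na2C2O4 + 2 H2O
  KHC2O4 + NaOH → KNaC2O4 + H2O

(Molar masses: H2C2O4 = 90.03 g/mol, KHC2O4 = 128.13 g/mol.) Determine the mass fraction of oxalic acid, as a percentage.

37.90 %

n(NaOH) = 0.04626 × 0.3840 = 0.01776 mol
Let x = n(H2C2O4), y = n(KHC2O4).
Titrant: 2x + 1y = 0.01776;  mass: 90.03x + 128.13y = 1.339
Solving, x = 5.637 × 10^-3 mol, y = 6.489 × 10^-3 mol
mass of H2C2O4 = 5.637 × 10^-3 × 90.03 = 0.5075 g
% H2C2O4 = 0.5075 / 1.339 × 100 = 37.90 %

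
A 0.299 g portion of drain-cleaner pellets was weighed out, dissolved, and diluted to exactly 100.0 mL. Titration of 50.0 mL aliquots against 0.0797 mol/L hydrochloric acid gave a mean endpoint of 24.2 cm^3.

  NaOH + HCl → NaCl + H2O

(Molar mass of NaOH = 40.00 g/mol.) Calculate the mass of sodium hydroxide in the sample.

n(HCl) per titration = 0.0242 × 0.0797 = 1.93 × 10^-3 mol
n(NaOH) in each aliquot = 1.93 × 10^-3 mol (1:1 ratio)
n(NaOH) in the whole flask = 1.93 × 10^-3 × 100.0/50.0 = 3.86 × 10^-3 mol
mass of NaOH = 3.86 × 10^-3 × 40.00 = 0.154 g

0.154 g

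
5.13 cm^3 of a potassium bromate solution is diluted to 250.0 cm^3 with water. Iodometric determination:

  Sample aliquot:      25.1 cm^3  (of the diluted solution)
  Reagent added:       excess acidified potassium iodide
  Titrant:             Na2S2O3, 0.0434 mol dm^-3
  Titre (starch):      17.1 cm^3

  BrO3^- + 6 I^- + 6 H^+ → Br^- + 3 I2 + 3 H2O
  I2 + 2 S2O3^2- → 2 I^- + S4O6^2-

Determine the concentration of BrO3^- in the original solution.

0.240 mol/L

n(S2O3^2-) = 0.0171 × 0.0434 = 7.42 × 10^-4 mol
n(I2) = n(S2O3^2-)/2 = 3.71 × 10^-4 mol
From the 1:3 ratio, n(BrO3^-) in the aliquot = 1/3 × 3.71 × 10^-4 = 1.24 × 10^-4 mol
[BrO3^-]_dilute = 1.24 × 10^-4 / 0.0251 = 0.00493 mol/L
[BrO3^-]_original = 0.00493 × 250.0/5.13 = 0.240 mol/L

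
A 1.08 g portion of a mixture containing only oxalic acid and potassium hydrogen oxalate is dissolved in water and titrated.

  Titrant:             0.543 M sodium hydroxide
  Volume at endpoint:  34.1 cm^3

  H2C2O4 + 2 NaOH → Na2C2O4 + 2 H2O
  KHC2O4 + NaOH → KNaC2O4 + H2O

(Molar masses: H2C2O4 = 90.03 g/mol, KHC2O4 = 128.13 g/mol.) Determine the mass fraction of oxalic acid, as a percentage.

n(NaOH) = 0.0341 × 0.543 = 0.0185 mol
Let x = n(H2C2O4), y = n(KHC2O4).
Titrant: 2x + 1y = 0.0185;  mass: 90.03x + 128.13y = 1.08
Solving, x = 7.78 × 10^-3 mol, y = 2.97 × 10^-3 mol
mass of H2C2O4 = 7.78 × 10^-3 × 90.03 = 0.700 g
% H2C2O4 = 0.700 / 1.08 × 100 = 64.8 %

64.8 %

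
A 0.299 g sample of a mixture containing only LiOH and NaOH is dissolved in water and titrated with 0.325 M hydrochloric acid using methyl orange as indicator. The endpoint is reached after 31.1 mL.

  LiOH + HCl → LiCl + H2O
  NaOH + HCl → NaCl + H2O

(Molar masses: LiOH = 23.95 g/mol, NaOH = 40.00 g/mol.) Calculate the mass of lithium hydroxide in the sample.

0.157 g

n(HCl) = 0.0311 × 0.325 = 0.0101 mol
Let x = n(LiOH), y = n(NaOH).
Titrant: 1x + 1y = 0.0101;  mass: 23.95x + 40.00y = 0.299
Solving, x = 6.56 × 10^-3 mol, y = 3.55 × 10^-3 mol
mass of LiOH = 6.56 × 10^-3 × 23.95 = 0.157 g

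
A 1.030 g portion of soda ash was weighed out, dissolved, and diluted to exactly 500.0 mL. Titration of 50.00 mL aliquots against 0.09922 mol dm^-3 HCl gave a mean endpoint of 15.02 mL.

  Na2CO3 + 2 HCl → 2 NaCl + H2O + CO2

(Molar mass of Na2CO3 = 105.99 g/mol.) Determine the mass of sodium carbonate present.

0.7898 g

n(HCl) per titration = 0.01502 × 0.09922 = 1.490 × 10^-3 mol
From the 1:2 ratio, n(Na2CO3) in each aliquot = 1/2 × 1.490 × 10^-3 = 7.451 × 10^-4 mol
n(Na2CO3) in the whole flask = 7.451 × 10^-4 × 500.0/50.00 = 7.451 × 10^-3 mol
mass of Na2CO3 = 7.451 × 10^-3 × 105.99 = 0.7898 g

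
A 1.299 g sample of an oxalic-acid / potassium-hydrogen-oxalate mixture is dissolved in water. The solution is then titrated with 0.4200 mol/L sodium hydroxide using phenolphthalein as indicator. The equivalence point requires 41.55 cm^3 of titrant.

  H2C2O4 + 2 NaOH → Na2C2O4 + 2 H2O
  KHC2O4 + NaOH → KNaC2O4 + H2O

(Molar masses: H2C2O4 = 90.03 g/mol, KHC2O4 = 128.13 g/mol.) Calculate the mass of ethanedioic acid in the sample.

0.5075 g

n(NaOH) = 0.04155 × 0.4200 = 0.01745 mol
Let x = n(H2C2O4), y = n(KHC2O4).
Titrant: 2x + 1y = 0.01745;  mass: 90.03x + 128.13y = 1.299
Solving, x = 5.637 × 10^-3 mol, y = 6.178 × 10^-3 mol
mass of H2C2O4 = 5.637 × 10^-3 × 90.03 = 0.5075 g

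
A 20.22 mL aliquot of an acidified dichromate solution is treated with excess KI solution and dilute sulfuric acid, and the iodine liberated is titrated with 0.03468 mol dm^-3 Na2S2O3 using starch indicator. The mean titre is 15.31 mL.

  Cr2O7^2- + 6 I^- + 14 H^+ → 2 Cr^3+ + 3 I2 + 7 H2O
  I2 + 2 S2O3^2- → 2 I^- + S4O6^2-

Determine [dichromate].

n(S2O3^2-) = 0.01531 × 0.03468 = 5.310 × 10^-4 mol
n(I2) = n(S2O3^2-)/2 = 2.655 × 10^-4 mol
From the 1:3 ratio, n(Cr2O7^2-) in the aliquot = 1/3 × 2.655 × 10^-4 = 8.849 × 10^-5 mol
[Cr2O7^2-] = 8.849 × 10^-5 / 0.02022 = 0.004376 mol/L

0.004376 mol/L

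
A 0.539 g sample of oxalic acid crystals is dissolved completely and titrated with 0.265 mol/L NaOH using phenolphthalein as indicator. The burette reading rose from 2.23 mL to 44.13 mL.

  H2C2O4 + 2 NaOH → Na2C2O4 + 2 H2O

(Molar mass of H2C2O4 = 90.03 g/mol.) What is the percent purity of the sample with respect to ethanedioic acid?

n(NaOH) = 0.0419 L × 0.265 mol/L = 0.0111 mol
From the 1:2 ratio, n(H2C2O4) = 1/2 × 0.0111 = 5.55 × 10^-3 mol
mass of H2C2O4 = 5.55 × 10^-3 × 90.03 g/mol = 0.500 g
% H2C2O4 = 0.500 / 0.539 × 100 = 92.7 %

92.7 %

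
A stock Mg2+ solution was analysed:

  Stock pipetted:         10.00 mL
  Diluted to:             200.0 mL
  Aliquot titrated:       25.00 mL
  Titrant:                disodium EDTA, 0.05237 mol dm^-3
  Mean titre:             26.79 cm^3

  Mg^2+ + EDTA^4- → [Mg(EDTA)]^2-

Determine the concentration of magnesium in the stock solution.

1.122 mol/L

n(EDTA) = 0.02679 × 0.05237 = 1.403 × 10^-3 mol
n(Mg2+) in the aliquot = 1.403 × 10^-3 mol (1:1 ratio)
[Mg2+]_dilute = 1.403 × 10^-3 / 0.02500 = 0.05612 mol/L
Dilution factor = 200.0 / 10.00 = 20.00
[Mg2+]_stock = 0.05612 × 20.00 = 1.122 mol/L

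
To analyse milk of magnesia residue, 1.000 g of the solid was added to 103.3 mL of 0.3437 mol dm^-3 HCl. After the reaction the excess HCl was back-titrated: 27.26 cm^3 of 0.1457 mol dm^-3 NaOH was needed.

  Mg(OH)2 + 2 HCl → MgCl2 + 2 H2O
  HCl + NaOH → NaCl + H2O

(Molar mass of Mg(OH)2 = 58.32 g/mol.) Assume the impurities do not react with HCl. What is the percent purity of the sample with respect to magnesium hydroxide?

91.95 %

n(HCl) added = 0.1033 × 0.3437 = 0.03550 mol
n(NaOH) used in back-titration = 0.02726 × 0.1457 = 3.972 × 10^-3 mol
n(HCl) left over = 3.972 × 10^-3 mol (1:1 ratio)
n(HCl) consumed by analyte = 0.03550 − 3.972 × 10^-3 = 0.03153 mol
From the 1:2 ratio, n(Mg(OH)2) = 1/2 × 0.03153 = 0.01577 mol
mass of Mg(OH)2 = 0.01577 × 58.32 = 0.9195 g
% Mg(OH)2 = 0.9195 / 1.000 × 100 = 91.95 %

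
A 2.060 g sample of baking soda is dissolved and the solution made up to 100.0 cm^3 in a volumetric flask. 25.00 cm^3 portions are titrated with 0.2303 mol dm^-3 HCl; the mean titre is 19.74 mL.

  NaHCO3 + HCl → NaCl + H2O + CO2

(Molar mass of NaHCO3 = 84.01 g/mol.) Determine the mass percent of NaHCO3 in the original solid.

n(HCl) per titration = 0.01974 × 0.2303 = 4.546 × 10^-3 mol
n(NaHCO3) in each aliquot = 4.546 × 10^-3 mol (1:1 ratio)
n(NaHCO3) in the whole flask = 4.546 × 10^-3 × 100.0/25.00 = 0.01818 mol
mass of NaHCO3 = 0.01818 × 84.01 = 1.528 g
% NaHCO3 = 1.528 / 2.060 × 100 = 74.16 %

74.16 %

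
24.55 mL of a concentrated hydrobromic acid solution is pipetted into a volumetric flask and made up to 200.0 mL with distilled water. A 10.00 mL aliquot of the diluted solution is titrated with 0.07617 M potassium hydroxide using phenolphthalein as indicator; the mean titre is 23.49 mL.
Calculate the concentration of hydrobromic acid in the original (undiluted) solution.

HBr + KOH → KBr + H2O
n(KOH) = 0.02349 × 0.07617 = 1.789 × 10^-3 mol
n(HBr) in the aliquot = 1.789 × 10^-3 mol (1:1 ratio)
[HBr]_dilute = 1.789 × 10^-3 / 0.01000 = 0.1789 mol/L
Dilution factor = 200.0 / 24.55 = 8.147
[HBr]_stock = 0.1789 × 8.147 = 1.458 mol/L

1.458 M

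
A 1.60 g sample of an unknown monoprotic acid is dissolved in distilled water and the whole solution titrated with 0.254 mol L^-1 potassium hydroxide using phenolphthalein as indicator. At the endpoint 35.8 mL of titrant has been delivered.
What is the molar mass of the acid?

176 g/mol

n(KOH) = 0.0358 L × 0.254 mol/L = 9.09 × 10^-3 mol
n(HA) = 9.09 × 10^-3 mol (1:1 ratio)
M = m / n = 1.60 g / 9.09 × 10^-3 mol = 176 g/mol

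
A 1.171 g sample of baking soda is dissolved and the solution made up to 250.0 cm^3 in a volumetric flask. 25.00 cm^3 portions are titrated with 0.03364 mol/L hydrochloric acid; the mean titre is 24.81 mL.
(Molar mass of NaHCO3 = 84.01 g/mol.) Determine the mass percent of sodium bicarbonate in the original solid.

59.88 %

NaHCO3 + HCl → NaCl + H2O + CO2
n(HCl) per titration = 0.02481 × 0.03364 = 8.346 × 10^-4 mol
n(NaHCO3) in each aliquot = 8.346 × 10^-4 mol (1:1 ratio)
n(NaHCO3) in the whole flask = 8.346 × 10^-4 × 250.0/25.00 = 8.346 × 10^-3 mol
mass of NaHCO3 = 8.346 × 10^-3 × 84.01 = 0.7012 g
% NaHCO3 = 0.7012 / 1.171 × 100 = 59.88 %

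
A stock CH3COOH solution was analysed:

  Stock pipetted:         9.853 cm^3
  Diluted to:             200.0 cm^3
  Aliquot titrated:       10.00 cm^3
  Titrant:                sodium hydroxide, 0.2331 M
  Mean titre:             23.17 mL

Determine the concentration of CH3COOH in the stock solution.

10.96 M

CH3COOH + NaOH → CH3COONa + H2O
n(NaOH) = 0.02317 × 0.2331 = 5.401 × 10^-3 mol
n(CH3COOH) in the aliquot = 5.401 × 10^-3 mol (1:1 ratio)
[CH3COOH]_dilute = 5.401 × 10^-3 / 0.01000 = 0.5401 mol/L
Dilution factor = 200.0 / 9.853 = 20.30
[CH3COOH]_stock = 0.5401 × 20.30 = 10.96 mol/L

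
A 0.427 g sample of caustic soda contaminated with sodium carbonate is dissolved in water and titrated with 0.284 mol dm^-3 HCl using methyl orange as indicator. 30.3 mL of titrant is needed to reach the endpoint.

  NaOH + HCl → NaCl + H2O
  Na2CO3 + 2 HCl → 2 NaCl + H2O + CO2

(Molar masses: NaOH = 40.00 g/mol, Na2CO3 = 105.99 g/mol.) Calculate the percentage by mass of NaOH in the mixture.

20.9 %

n(HCl) = 0.0303 × 0.284 = 8.61 × 10^-3 mol
Let x = n(NaOH), y = n(Na2CO3).
Titrant: 1x + 2y = 8.61 × 10^-3;  mass: 40.00x + 105.99y = 0.427
Solving, x = 2.23 × 10^-3 mol, y = 3.19 × 10^-3 mol
mass of NaOH = 2.23 × 10^-3 × 40.00 = 0.0894 g
% NaOH = 0.0894 / 0.427 × 100 = 20.9 %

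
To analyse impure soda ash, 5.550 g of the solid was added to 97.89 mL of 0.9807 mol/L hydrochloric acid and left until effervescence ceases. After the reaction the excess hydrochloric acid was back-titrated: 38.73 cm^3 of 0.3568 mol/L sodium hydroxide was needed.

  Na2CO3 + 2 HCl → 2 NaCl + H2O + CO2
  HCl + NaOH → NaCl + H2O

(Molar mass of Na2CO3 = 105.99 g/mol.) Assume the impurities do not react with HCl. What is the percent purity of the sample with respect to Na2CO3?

n(HCl) added = 0.09789 × 0.9807 = 0.09600 mol
n(NaOH) used in back-titration = 0.03873 × 0.3568 = 0.01382 mol
n(HCl) left over = 0.01382 mol (1:1 ratio)
n(HCl) consumed by analyte = 0.09600 − 0.01382 = 0.08218 mol
From the 1:2 ratio, n(Na2CO3) = 1/2 × 0.08218 = 0.04109 mol
mass of Na2CO3 = 0.04109 × 105.99 = 4.355 g
% Na2CO3 = 4.355 / 5.550 × 100 = 78.47 %

78.47 %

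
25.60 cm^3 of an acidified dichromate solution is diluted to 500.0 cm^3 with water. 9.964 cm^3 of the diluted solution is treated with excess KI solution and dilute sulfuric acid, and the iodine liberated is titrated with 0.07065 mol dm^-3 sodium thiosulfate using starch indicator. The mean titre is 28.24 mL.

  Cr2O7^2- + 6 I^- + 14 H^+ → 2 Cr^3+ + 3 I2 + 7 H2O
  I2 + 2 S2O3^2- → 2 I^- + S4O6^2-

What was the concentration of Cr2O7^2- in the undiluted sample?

n(S2O3^2-) = 0.02824 × 0.07065 = 1.995 × 10^-3 mol
n(I2) = n(S2O3^2-)/2 = 9.976 × 10^-4 mol
From the 1:3 ratio, n(Cr2O7^2-) in the aliquot = 1/3 × 9.976 × 10^-4 = 3.325 × 10^-4 mol
[Cr2O7^2-]_dilute = 3.325 × 10^-4 / 0.009964 = 0.03337 mol/L
[Cr2O7^2-]_original = 0.03337 × 500.0/25.60 = 0.6518 mol/L

0.6518 mol/L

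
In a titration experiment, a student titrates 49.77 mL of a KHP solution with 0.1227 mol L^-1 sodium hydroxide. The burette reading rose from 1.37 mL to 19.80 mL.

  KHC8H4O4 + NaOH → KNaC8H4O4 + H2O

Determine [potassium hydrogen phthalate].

0.04544 mol/L

n(NaOH) = 0.01843 L × 0.1227 mol/L = 2.261 × 10^-3 mol
n(KHC8H4O4) = 2.261 × 10^-3 mol (1:1 mole ratio)
[KHC8H4O4] = 2.261 × 10^-3 mol / 0.04977 L = 0.04544 mol/L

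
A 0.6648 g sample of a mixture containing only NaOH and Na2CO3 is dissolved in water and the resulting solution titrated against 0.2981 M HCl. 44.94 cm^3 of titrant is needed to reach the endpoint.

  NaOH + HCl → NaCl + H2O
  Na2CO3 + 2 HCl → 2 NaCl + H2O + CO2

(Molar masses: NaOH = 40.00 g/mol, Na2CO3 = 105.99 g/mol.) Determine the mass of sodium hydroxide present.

n(HCl) = 0.04494 × 0.2981 = 0.01340 mol
Let x = n(NaOH), y = n(Na2CO3).
Titrant: 1x + 2y = 0.01340;  mass: 40.00x + 105.99y = 0.6648
Solving, x = 3.475 × 10^-3 mol, y = 4.961 × 10^-3 mol
mass of NaOH = 3.475 × 10^-3 × 40.00 = 0.1390 g

0.1390 g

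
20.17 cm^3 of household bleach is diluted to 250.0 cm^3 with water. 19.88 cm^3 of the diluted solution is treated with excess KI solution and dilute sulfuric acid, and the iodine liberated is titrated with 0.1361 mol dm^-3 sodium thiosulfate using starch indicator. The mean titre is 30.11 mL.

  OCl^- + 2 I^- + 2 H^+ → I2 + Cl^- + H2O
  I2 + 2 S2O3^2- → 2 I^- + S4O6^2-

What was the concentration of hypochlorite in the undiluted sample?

1.277 mol/L

n(S2O3^2-) = 0.03011 × 0.1361 = 4.098 × 10^-3 mol
n(I2) = n(S2O3^2-)/2 = 2.049 × 10^-3 mol
n(OCl^-) in the aliquot = 2.049 × 10^-3 mol (1:1 ratio)
[OCl^-]_dilute = 2.049 × 10^-3 / 0.01988 = 0.1031 mol/L
[OCl^-]_original = 0.1031 × 250.0/20.17 = 1.277 mol/L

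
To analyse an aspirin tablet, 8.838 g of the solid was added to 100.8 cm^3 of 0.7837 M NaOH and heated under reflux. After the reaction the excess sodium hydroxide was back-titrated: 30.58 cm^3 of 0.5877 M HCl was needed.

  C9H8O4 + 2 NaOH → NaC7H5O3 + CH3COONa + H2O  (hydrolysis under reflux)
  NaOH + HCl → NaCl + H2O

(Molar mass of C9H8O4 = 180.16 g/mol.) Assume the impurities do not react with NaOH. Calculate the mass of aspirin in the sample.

n(NaOH) added = 0.1008 × 0.7837 = 0.07900 mol
n(HCl) used in back-titration = 0.03058 × 0.5877 = 0.01797 mol
n(NaOH) left over = 0.01797 mol (1:1 ratio)
n(NaOH) consumed by analyte = 0.07900 − 0.01797 = 0.06103 mol
From the 1:2 ratio, n(C9H8O4) = 1/2 × 0.06103 = 0.03051 mol
mass of C9H8O4 = 0.03051 × 180.16 = 5.497 g

5.497 g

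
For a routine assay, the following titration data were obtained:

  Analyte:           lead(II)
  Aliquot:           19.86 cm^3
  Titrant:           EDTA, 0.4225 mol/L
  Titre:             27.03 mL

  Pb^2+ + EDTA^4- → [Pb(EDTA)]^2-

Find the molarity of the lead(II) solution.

n(EDTA) = 0.02703 L × 0.4225 mol/L = 0.01142 mol
n(Pb2+) = 0.01142 mol (1:1 mole ratio)
[Pb2+] = 0.01142 mol / 0.01986 L = 0.5750 mol/L

0.5750 mol/L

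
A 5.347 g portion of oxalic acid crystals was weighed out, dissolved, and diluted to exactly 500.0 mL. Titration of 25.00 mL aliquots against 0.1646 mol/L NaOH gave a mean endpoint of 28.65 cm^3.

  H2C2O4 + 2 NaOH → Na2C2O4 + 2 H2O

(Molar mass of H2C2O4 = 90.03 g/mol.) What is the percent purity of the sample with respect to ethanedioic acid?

79.40 %

n(NaOH) per titration = 0.02865 × 0.1646 = 4.716 × 10^-3 mol
From the 1:2 ratio, n(H2C2O4) in each aliquot = 1/2 × 4.716 × 10^-3 = 2.358 × 10^-3 mol
n(H2C2O4) in the whole flask = 2.358 × 10^-3 × 500.0/25.00 = 0.04716 mol
mass of H2C2O4 = 0.04716 × 90.03 = 4.246 g
% H2C2O4 = 4.246 / 5.347 × 100 = 79.40 %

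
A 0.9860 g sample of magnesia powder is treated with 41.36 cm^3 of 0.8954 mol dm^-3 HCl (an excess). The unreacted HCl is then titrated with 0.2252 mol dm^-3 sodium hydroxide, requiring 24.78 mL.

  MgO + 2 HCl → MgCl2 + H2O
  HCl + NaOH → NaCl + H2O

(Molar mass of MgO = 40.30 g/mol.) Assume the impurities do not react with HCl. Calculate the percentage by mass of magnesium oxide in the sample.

64.28 %

n(HCl) added = 0.04136 × 0.8954 = 0.03703 mol
n(NaOH) used in back-titration = 0.02478 × 0.2252 = 5.580 × 10^-3 mol
n(HCl) left over = 5.580 × 10^-3 mol (1:1 ratio)
n(HCl) consumed by analyte = 0.03703 − 5.580 × 10^-3 = 0.03145 mol
From the 1:2 ratio, n(MgO) = 1/2 × 0.03145 = 0.01573 mol
mass of MgO = 0.01573 × 40.30 = 0.6338 g
% MgO = 0.6338 / 0.9860 × 100 = 64.28 %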